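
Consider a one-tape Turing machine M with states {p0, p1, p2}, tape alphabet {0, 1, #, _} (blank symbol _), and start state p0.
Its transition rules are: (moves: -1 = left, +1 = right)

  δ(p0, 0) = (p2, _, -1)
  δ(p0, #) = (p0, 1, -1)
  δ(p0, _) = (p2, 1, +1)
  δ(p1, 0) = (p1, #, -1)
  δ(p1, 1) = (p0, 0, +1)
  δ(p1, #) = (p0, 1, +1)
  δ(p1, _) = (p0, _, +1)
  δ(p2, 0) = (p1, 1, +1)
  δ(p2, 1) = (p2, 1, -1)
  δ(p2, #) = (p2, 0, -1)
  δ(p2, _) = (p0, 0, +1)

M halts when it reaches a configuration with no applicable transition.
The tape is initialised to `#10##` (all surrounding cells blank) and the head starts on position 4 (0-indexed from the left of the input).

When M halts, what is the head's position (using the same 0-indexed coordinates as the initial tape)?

1

p0 | _#10#[#]   read # → write 1, move -1, go to p0
p0 | _#10[#]1   read # → write 1, move -1, go to p0
p0 | _#1[0]11   read 0 → write _, move -1, go to p2
p2 | _#[1]_11   read 1 → write 1, move -1, go to p2
p2 | _[#]1_11   read # → write 0, move -1, go to p2
p2 | [_]01_11   read _ → write 0, move +1, go to p0
p0 | 0[0]1_11   read 0 → write _, move -1, go to p2
p2 | [0]_1_11   read 0 → write 1, move +1, go to p1
p1 | 1[_]1_11   read _ → write _, move +1, go to p0
p0 | 1_[1]_11
At halt the head is at cell 1.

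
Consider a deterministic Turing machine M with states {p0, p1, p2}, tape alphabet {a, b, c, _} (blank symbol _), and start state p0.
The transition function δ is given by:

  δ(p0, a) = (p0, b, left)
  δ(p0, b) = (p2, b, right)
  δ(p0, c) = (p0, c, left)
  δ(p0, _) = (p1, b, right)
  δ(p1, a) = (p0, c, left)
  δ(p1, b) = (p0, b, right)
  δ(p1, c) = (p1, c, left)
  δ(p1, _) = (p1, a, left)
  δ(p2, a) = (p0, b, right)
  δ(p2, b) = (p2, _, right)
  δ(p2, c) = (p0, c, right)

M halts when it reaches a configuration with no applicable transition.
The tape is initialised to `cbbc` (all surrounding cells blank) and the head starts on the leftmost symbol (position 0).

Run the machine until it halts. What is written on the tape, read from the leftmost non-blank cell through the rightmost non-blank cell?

bcb_cb

p0 | _[c]bbc___   read c → write c, move left, go to p0
p0 | [_]cbbc___   read _ → write b, move right, go to p1
p1 | b[c]bbc___   read c → write c, move left, go to p1
p1 | [b]cbbc___   read b → write b, move right, go to p0
p0 | b[c]bbc___   read c → write c, move left, go to p0
p0 | [b]cbbc___   read b → write b, move right, go to p2
p2 | b[c]bbc___   read c → write c, move right, go to p0
p0 | bc[b]bc___   read b → write b, move right, go to p2
p2 | bcb[b]c___   read b → write _, move right, go to p2
p2 | bcb_[c]___   read c → write c, move right, go to p0
p0 | bcb_c[_]__   read _ → write b, move right, go to p1
p1 | bcb_cb[_]_   read _ → write a, move left, go to p1
p1 | bcb_c[b]a_   read b → write b, move right, go to p0
p0 | bcb_cb[a]_   read a → write b, move left, go to p0
p0 | bcb_c[b]b_   read b → write b, move right, go to p2
p2 | bcb_cb[b]_   read b → write _, move right, go to p2
p2 | bcb_cb_[_]
The non-blank tape span at halt is bcb_cb.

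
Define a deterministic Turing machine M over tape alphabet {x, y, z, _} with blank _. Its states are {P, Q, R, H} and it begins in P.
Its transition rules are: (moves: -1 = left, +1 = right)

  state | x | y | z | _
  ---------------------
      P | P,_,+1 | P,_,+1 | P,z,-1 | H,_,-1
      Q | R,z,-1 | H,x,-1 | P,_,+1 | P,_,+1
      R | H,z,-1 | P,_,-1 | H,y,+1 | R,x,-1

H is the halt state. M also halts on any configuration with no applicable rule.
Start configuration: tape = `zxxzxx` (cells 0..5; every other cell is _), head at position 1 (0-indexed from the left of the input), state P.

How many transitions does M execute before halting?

P | z[x]xzxx   read x → write _, move +1, go to P
P | z_[x]zxx   read x → write _, move +1, go to P
P | z__[z]xx   read z → write z, move -1, go to P
P | z_[_]zxx   read _ → write _, move -1, go to H
H | z[_]_zxx
M halts after 4 transitions.

4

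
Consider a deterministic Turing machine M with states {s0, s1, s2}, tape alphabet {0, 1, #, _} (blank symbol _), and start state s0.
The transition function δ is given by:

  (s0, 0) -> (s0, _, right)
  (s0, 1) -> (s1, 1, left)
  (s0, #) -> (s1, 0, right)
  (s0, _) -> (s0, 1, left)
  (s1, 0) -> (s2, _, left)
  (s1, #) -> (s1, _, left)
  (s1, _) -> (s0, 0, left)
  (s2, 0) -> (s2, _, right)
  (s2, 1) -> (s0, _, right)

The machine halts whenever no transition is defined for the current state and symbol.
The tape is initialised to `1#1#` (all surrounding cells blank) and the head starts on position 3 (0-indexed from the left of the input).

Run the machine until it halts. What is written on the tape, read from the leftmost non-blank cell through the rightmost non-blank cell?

1_1111

s0 | 1#1[#]__   read # → write 0, move right, go to s1
s1 | 1#10[_]_   read _ → write 0, move left, go to s0
s0 | 1#1[0]0_   read 0 → write _, move right, go to s0
s0 | 1#1_[0]_   read 0 → write _, move right, go to s0
s0 | 1#1__[_]   read _ → write 1, move left, go to s0
s0 | 1#1_[_]1   read _ → write 1, move left, go to s0
s0 | 1#1[_]11   read _ → write 1, move left, go to s0
s0 | 1#[1]111   read 1 → write 1, move left, go to s1
s1 | 1[#]1111   read # → write _, move left, go to s1
s1 | [1]_1111
The non-blank tape span at halt is 1_1111.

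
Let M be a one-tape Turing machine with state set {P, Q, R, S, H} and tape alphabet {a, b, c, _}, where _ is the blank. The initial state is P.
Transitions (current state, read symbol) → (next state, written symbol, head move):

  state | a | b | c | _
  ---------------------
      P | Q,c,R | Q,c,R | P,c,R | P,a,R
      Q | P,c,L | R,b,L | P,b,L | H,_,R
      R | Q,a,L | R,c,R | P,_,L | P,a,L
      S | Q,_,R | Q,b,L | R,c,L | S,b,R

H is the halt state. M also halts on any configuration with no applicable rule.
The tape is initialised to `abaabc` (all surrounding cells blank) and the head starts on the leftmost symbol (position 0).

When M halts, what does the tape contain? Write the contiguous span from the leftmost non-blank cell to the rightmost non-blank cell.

aaccacc

P | _[a]baabc__   read a → write c, move R, go to Q
Q | _c[b]aabc__   read b → write b, move L, go to R
R | _[c]baabc__   read c → write _, move L, go to P
P | [_]_baabc__   read _ → write a, move R, go to P
P | a[_]baabc__   read _ → write a, move R, go to P
P | aa[b]aabc__   read b → write c, move R, go to Q
Q | aac[a]abc__   read a → write c, move L, go to P
P | aa[c]cabc__   read c → write c, move R, go to P
P | aac[c]abc__   read c → write c, move R, go to P
P | aacc[a]bc__   read a → write c, move R, go to Q
Q | aaccc[b]c__   read b → write b, move L, go to R
R | aacc[c]bc__   read c → write _, move L, go to P
P | aac[c]_bc__   read c → write c, move R, go to P
P | aacc[_]bc__   read _ → write a, move R, go to P
P | aacca[b]c__   read b → write c, move R, go to Q
Q | aaccac[c]__   read c → write b, move L, go to P
P | aacca[c]b__   read c → write c, move R, go to P
P | aaccac[b]__   read b → write c, move R, go to Q
Q | aaccacc[_]_   read _ → write _, move R, go to H
H | aaccacc_[_]
The non-blank tape span at halt is aaccacc.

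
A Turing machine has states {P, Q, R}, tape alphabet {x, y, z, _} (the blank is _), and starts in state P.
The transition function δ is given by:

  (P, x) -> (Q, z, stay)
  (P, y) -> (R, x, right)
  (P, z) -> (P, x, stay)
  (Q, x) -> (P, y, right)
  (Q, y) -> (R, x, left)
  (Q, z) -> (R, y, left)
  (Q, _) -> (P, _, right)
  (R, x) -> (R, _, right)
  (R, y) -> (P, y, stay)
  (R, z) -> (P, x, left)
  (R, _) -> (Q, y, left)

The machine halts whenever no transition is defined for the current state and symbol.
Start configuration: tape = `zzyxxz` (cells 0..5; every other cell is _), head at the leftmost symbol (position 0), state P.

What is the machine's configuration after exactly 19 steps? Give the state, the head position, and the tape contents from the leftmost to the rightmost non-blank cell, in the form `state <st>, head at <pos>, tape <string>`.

state=P head=0 tape=__[z]zyxxz   (P,z)→(P,x,stay)
state=P head=0 tape=__[x]zyxxz   (P,x)→(Q,z,stay)
state=Q head=0 tape=__[z]zyxxz   (Q,z)→(R,y,left)
state=R head=-1 tape=_[_]yzyxxz   (R,_)→(Q,y,left)
state=Q head=-2 tape=[_]yyzyxxz   (Q,_)→(P,_,right)
state=P head=-1 tape=_[y]yzyxxz   (P,y)→(R,x,right)
state=R head=0 tape=_x[y]zyxxz   (R,y)→(P,y,stay)
state=P head=0 tape=_x[y]zyxxz   (P,y)→(R,x,right)
state=R head=1 tape=_xx[z]yxxz   (R,z)→(P,x,left)
state=P head=0 tape=_x[x]xyxxz   (P,x)→(Q,z,stay)
state=Q head=0 tape=_x[z]xyxxz   (Q,z)→(R,y,left)
state=R head=-1 tape=_[x]yxyxxz   (R,x)→(R,_,right)
state=R head=0 tape=__[y]xyxxz   (R,y)→(P,y,stay)
state=P head=0 tape=__[y]xyxxz   (P,y)→(R,x,right)
state=R head=1 tape=__x[x]yxxz   (R,x)→(R,_,right)
state=R head=2 tape=__x_[y]xxz   (R,y)→(P,y,stay)
state=P head=2 tape=__x_[y]xxz   (P,y)→(R,x,right)
state=R head=3 tape=__x_x[x]xz   (R,x)→(R,_,right)
state=R head=4 tape=__x_x_[x]z   (R,x)→(R,_,right)
state=R head=5 tape=__x_x__[z]
After 19 steps: state R, head at 5, tape x_x__z.

state R, head at 5, tape x_x__z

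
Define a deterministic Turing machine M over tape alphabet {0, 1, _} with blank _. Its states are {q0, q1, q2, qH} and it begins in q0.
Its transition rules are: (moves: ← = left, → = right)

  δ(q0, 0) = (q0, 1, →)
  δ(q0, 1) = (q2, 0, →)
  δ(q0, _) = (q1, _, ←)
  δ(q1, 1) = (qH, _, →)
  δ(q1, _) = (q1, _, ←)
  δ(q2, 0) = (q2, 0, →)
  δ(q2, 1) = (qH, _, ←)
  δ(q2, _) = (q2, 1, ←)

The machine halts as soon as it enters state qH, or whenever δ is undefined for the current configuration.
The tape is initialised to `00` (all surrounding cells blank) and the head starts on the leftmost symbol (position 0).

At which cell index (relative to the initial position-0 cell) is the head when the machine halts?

q0 | [0]0_   read 0 → write 1, move →, go to q0
q0 | 1[0]_   read 0 → write 1, move →, go to q0
q0 | 11[_]   read _ → write _, move ←, go to q1
q1 | 1[1]_   read 1 → write _, move →, go to qH
qH | 1_[_]
At halt the head is at cell 2.

2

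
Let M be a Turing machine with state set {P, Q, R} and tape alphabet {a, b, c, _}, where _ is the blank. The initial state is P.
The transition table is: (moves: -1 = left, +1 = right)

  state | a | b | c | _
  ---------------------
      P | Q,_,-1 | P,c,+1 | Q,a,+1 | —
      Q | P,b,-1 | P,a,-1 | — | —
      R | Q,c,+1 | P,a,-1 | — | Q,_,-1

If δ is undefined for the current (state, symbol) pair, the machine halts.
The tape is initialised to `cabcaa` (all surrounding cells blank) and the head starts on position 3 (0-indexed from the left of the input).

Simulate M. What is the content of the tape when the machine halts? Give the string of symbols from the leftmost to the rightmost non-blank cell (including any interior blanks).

c_a_ba

state=P head=3 tape=cab[c]aa   (P,c)→(Q,a,+1)
state=Q head=4 tape=caba[a]a   (Q,a)→(P,b,-1)
state=P head=3 tape=cab[a]ba   (P,a)→(Q,_,-1)
state=Q head=2 tape=ca[b]_ba   (Q,b)→(P,a,-1)
state=P head=1 tape=c[a]a_ba   (P,a)→(Q,_,-1)
state=Q head=0 tape=[c]_a_ba
The non-blank tape span at halt is c_a_ba.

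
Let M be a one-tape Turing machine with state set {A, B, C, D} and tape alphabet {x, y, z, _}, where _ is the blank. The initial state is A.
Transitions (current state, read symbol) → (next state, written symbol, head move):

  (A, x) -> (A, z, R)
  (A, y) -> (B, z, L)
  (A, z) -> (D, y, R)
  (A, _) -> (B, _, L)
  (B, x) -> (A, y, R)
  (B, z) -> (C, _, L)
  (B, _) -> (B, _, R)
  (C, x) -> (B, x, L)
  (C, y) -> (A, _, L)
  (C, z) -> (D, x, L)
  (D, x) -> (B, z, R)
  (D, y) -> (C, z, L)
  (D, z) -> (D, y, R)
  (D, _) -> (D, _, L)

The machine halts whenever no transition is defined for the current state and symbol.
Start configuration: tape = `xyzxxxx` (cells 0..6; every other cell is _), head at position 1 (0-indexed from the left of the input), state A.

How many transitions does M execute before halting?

18

state=A head=1 tape=_x[y]zxxxx_   (A,y)→(B,z,L)
state=B head=0 tape=_[x]zzxxxx_   (B,x)→(A,y,R)
state=A head=1 tape=_y[z]zxxxx_   (A,z)→(D,y,R)
state=D head=2 tape=_yy[z]xxxx_   (D,z)→(D,y,R)
state=D head=3 tape=_yyy[x]xxx_   (D,x)→(B,z,R)
state=B head=4 tape=_yyyz[x]xx_   (B,x)→(A,y,R)
state=A head=5 tape=_yyyzy[x]x_   (A,x)→(A,z,R)
state=A head=6 tape=_yyyzyz[x]_   (A,x)→(A,z,R)
state=A head=7 tape=_yyyzyzz[_]   (A,_)→(B,_,L)
state=B head=6 tape=_yyyzyz[z]_   (B,z)→(C,_,L)
state=C head=5 tape=_yyyzy[z]__   (C,z)→(D,x,L)
state=D head=4 tape=_yyyz[y]x__   (D,y)→(C,z,L)
state=C head=3 tape=_yyy[z]zx__   (C,z)→(D,x,L)
state=D head=2 tape=_yy[y]xzx__   (D,y)→(C,z,L)
state=C head=1 tape=_y[y]zxzx__   (C,y)→(A,_,L)
state=A head=0 tape=_[y]_zxzx__   (A,y)→(B,z,L)
state=B head=-1 tape=[_]z_zxzx__   (B,_)→(B,_,R)
state=B head=0 tape=_[z]_zxzx__   (B,z)→(C,_,L)
state=C head=-1 tape=[_]__zxzx__
M halts after 18 transitions.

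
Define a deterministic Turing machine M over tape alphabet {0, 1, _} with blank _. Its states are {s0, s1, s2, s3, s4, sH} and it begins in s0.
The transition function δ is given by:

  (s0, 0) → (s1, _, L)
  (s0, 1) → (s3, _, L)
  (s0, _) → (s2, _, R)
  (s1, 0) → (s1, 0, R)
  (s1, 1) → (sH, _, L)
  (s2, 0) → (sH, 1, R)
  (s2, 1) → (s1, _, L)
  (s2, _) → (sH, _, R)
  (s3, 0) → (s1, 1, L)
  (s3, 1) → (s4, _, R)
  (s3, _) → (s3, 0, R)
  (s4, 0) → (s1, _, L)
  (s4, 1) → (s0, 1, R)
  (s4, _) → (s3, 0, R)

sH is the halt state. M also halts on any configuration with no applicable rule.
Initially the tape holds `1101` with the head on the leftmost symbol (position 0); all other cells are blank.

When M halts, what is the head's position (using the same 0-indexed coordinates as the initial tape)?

s0 | _[1]101   read 1 → write _, move L, go to s3
s3 | [_]_101   read _ → write 0, move R, go to s3
s3 | 0[_]101   read _ → write 0, move R, go to s3
s3 | 00[1]01   read 1 → write _, move R, go to s4
s4 | 00_[0]1   read 0 → write _, move L, go to s1
s1 | 00[_]_1
At halt the head is at cell 1.

1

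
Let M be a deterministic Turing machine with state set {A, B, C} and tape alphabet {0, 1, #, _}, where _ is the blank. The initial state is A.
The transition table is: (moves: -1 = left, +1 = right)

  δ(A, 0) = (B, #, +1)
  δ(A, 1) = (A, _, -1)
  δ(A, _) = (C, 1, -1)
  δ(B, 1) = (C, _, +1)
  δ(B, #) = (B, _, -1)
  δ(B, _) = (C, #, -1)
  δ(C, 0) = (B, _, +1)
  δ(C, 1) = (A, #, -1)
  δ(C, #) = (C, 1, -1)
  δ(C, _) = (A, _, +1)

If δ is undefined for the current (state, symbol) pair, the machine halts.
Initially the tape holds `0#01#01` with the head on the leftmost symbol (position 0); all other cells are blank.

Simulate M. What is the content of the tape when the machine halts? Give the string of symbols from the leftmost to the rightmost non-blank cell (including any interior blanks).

A | __[0]#01#01   read 0 → write #, move +1, go to B
B | __#[#]01#01   read # → write _, move -1, go to B
B | __[#]_01#01   read # → write _, move -1, go to B
B | _[_]__01#01   read _ → write #, move -1, go to C
C | [_]#__01#01   read _ → write _, move +1, go to A
A | _[#]__01#01
The non-blank tape span at halt is #__01#01.

#__01#01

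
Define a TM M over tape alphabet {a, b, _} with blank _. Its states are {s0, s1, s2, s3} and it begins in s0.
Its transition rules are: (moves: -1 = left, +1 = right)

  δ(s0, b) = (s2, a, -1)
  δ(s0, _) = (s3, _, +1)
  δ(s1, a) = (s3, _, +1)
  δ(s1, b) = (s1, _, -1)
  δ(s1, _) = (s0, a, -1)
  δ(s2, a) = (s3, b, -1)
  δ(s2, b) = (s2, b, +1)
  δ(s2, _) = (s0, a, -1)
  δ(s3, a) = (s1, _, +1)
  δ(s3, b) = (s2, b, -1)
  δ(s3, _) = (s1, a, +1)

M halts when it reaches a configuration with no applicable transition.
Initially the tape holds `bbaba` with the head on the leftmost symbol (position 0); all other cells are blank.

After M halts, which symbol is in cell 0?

s0 | __[b]baba__   read b → write a, move -1, go to s2
s2 | _[_]ababa__   read _ → write a, move -1, go to s0
s0 | [_]aababa__   read _ → write _, move +1, go to s3
s3 | _[a]ababa__   read a → write _, move +1, go to s1
s1 | __[a]baba__   read a → write _, move +1, go to s3
s3 | ___[b]aba__   read b → write b, move -1, go to s2
s2 | __[_]baba__   read _ → write a, move -1, go to s0
s0 | _[_]ababa__   read _ → write _, move +1, go to s3
s3 | __[a]baba__   read a → write _, move +1, go to s1
s1 | ___[b]aba__   read b → write _, move -1, go to s1
s1 | __[_]_aba__   read _ → write a, move -1, go to s0
s0 | _[_]a_aba__   read _ → write _, move +1, go to s3
s3 | __[a]_aba__   read a → write _, move +1, go to s1
s1 | ___[_]aba__   read _ → write a, move -1, go to s0
s0 | __[_]aaba__   read _ → write _, move +1, go to s3
s3 | ___[a]aba__   read a → write _, move +1, go to s1
s1 | ____[a]ba__   read a → write _, move +1, go to s3
s3 | _____[b]a__   read b → write b, move -1, go to s2
s2 | ____[_]ba__   read _ → write a, move -1, go to s0
s0 | ___[_]aba__   read _ → write _, move +1, go to s3
s3 | ____[a]ba__   read a → write _, move +1, go to s1
s1 | _____[b]a__   read b → write _, move -1, go to s1
s1 | ____[_]_a__   read _ → write a, move -1, go to s0
s0 | ___[_]a_a__   read _ → write _, move +1, go to s3
s3 | ____[a]_a__   read a → write _, move +1, go to s1
s1 | _____[_]a__   read _ → write a, move -1, go to s0
s0 | ____[_]aa__   read _ → write _, move +1, go to s3
s3 | _____[a]a__   read a → write _, move +1, go to s1
s1 | ______[a]__   read a → write _, move +1, go to s3
s3 | _______[_]_   read _ → write a, move +1, go to s1
s1 | _______a[_]   read _ → write a, move -1, go to s0
s0 | _______[a]a
Cell 0 holds _ when M halts.

_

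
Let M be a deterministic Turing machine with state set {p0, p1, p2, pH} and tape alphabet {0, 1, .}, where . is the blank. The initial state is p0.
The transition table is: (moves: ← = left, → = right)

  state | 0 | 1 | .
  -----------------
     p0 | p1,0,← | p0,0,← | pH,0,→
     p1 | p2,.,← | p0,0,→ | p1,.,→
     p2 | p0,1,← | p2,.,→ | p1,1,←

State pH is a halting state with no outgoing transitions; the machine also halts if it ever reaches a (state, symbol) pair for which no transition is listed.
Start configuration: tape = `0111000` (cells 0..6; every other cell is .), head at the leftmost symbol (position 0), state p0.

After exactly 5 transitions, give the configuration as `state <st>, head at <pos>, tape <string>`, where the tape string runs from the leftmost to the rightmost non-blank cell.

p0 | ..[0]111000   read 0 → write 0, move ←, go to p1
p1 | .[.]0111000   read . → write ., move →, go to p1
p1 | ..[0]111000   read 0 → write ., move ←, go to p2
p2 | .[.].111000   read . → write 1, move ←, go to p1
p1 | [.]1.111000   read . → write ., move →, go to p1
p1 | .[1].111000
After 5 steps: state p1, head at -1, tape 1.111000.

state p1, head at -1, tape 1.111000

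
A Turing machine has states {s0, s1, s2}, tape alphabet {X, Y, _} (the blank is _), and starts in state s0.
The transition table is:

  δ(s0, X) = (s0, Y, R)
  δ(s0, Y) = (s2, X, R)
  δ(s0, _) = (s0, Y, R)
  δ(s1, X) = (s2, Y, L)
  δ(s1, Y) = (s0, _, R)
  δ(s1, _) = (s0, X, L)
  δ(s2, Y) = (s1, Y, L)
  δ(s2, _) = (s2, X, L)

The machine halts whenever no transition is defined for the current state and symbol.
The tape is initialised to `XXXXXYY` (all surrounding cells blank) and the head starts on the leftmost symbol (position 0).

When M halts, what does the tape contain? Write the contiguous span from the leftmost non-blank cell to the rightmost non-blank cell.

Y_XXYYY

s0 | [X]XXXXYY   read X → write Y, move R, go to s0
s0 | Y[X]XXXYY   read X → write Y, move R, go to s0
s0 | YY[X]XXYY   read X → write Y, move R, go to s0
s0 | YYY[X]XYY   read X → write Y, move R, go to s0
s0 | YYYY[X]YY   read X → write Y, move R, go to s0
s0 | YYYYY[Y]Y   read Y → write X, move R, go to s2
s2 | YYYYYX[Y]   read Y → write Y, move L, go to s1
s1 | YYYYY[X]Y   read X → write Y, move L, go to s2
s2 | YYYY[Y]YY   read Y → write Y, move L, go to s1
s1 | YYY[Y]YYY   read Y → write _, move R, go to s0
s0 | YYY_[Y]YY   read Y → write X, move R, go to s2
s2 | YYY_X[Y]Y   read Y → write Y, move L, go to s1
s1 | YYY_[X]YY   read X → write Y, move L, go to s2
s2 | YYY[_]YYY   read _ → write X, move L, go to s2
s2 | YY[Y]XYYY   read Y → write Y, move L, go to s1
s1 | Y[Y]YXYYY   read Y → write _, move R, go to s0
s0 | Y_[Y]XYYY   read Y → write X, move R, go to s2
s2 | Y_X[X]YYY
The non-blank tape span at halt is Y_XXYYY.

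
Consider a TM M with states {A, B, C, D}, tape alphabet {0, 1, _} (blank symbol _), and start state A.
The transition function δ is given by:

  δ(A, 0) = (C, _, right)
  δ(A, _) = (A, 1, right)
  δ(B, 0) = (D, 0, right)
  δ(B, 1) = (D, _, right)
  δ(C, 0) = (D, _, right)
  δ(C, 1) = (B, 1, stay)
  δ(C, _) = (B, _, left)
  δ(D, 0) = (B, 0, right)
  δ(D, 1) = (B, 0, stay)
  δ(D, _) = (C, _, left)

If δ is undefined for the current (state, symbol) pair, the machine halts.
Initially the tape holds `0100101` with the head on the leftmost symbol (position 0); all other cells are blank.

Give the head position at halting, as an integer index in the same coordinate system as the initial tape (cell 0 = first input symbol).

1

state=A head=0 tape=[0]100101_   (A,0)→(C,_,right)
state=C head=1 tape=_[1]00101_   (C,1)→(B,1,stay)
state=B head=1 tape=_[1]00101_   (B,1)→(D,_,right)
state=D head=2 tape=__[0]0101_   (D,0)→(B,0,right)
state=B head=3 tape=__0[0]101_   (B,0)→(D,0,right)
state=D head=4 tape=__00[1]01_   (D,1)→(B,0,stay)
state=B head=4 tape=__00[0]01_   (B,0)→(D,0,right)
state=D head=5 tape=__000[0]1_   (D,0)→(B,0,right)
state=B head=6 tape=__0000[1]_   (B,1)→(D,_,right)
state=D head=7 tape=__0000_[_]   (D,_)→(C,_,left)
state=C head=6 tape=__0000[_]_   (C,_)→(B,_,left)
state=B head=5 tape=__000[0]__   (B,0)→(D,0,right)
state=D head=6 tape=__0000[_]_   (D,_)→(C,_,left)
state=C head=5 tape=__000[0]__   (C,0)→(D,_,right)
state=D head=6 tape=__000_[_]_   (D,_)→(C,_,left)
state=C head=5 tape=__000[_]__   (C,_)→(B,_,left)
state=B head=4 tape=__00[0]___   (B,0)→(D,0,right)
state=D head=5 tape=__000[_]__   (D,_)→(C,_,left)
state=C head=4 tape=__00[0]___   (C,0)→(D,_,right)
state=D head=5 tape=__00_[_]__   (D,_)→(C,_,left)
state=C head=4 tape=__00[_]___   (C,_)→(B,_,left)
state=B head=3 tape=__0[0]____   (B,0)→(D,0,right)
state=D head=4 tape=__00[_]___   (D,_)→(C,_,left)
state=C head=3 tape=__0[0]____   (C,0)→(D,_,right)
state=D head=4 tape=__0_[_]___   (D,_)→(C,_,left)
state=C head=3 tape=__0[_]____   (C,_)→(B,_,left)
state=B head=2 tape=__[0]_____   (B,0)→(D,0,right)
state=D head=3 tape=__0[_]____   (D,_)→(C,_,left)
state=C head=2 tape=__[0]_____   (C,0)→(D,_,right)
state=D head=3 tape=___[_]____   (D,_)→(C,_,left)
state=C head=2 tape=__[_]_____   (C,_)→(B,_,left)
state=B head=1 tape=_[_]______
At halt the head is at cell 1.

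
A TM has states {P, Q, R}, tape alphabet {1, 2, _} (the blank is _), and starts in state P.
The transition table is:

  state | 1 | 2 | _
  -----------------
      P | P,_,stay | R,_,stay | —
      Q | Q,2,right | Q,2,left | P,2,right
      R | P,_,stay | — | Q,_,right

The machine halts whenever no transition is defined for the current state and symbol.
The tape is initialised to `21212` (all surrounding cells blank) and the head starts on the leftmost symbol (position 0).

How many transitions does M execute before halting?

P | [2]1212__   read 2 → write _, move stay, go to R
R | [_]1212__   read _ → write _, move right, go to Q
Q | _[1]212__   read 1 → write 2, move right, go to Q
Q | _2[2]12__   read 2 → write 2, move left, go to Q
Q | _[2]212__   read 2 → write 2, move left, go to Q
Q | [_]2212__   read _ → write 2, move right, go to P
P | 2[2]212__   read 2 → write _, move stay, go to R
R | 2[_]212__   read _ → write _, move right, go to Q
Q | 2_[2]12__   read 2 → write 2, move left, go to Q
Q | 2[_]212__   read _ → write 2, move right, go to P
P | 22[2]12__   read 2 → write _, move stay, go to R
R | 22[_]12__   read _ → write _, move right, go to Q
Q | 22_[1]2__   read 1 → write 2, move right, go to Q
Q | 22_2[2]__   read 2 → write 2, move left, go to Q
Q | 22_[2]2__   read 2 → write 2, move left, go to Q
Q | 22[_]22__   read _ → write 2, move right, go to P
P | 222[2]2__   read 2 → write _, move stay, go to R
R | 222[_]2__   read _ → write _, move right, go to Q
Q | 222_[2]__   read 2 → write 2, move left, go to Q
Q | 222[_]2__   read _ → write 2, move right, go to P
P | 2222[2]__   read 2 → write _, move stay, go to R
R | 2222[_]__   read _ → write _, move right, go to Q
Q | 2222_[_]_   read _ → write 2, move right, go to P
P | 2222_2[_]
M halts after 23 transitions.

23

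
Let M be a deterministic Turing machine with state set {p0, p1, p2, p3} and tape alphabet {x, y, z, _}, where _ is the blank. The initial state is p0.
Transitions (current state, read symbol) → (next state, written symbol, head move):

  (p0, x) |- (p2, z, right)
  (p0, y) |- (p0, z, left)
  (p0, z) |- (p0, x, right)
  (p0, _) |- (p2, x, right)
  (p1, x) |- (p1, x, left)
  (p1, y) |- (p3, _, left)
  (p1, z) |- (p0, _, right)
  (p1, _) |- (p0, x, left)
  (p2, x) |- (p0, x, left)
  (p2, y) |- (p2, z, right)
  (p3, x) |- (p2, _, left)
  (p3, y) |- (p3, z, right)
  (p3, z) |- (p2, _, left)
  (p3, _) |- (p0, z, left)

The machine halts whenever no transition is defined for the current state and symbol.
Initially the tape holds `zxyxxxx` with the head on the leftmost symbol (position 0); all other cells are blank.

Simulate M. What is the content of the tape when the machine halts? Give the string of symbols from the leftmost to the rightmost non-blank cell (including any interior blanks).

p0 | [z]xyxxxx_   read z → write x, move right, go to p0
p0 | x[x]yxxxx_   read x → write z, move right, go to p2
p2 | xz[y]xxxx_   read y → write z, move right, go to p2
p2 | xzz[x]xxx_   read x → write x, move left, go to p0
p0 | xz[z]xxxx_   read z → write x, move right, go to p0
p0 | xzx[x]xxx_   read x → write z, move right, go to p2
p2 | xzxz[x]xx_   read x → write x, move left, go to p0
p0 | xzx[z]xxx_   read z → write x, move right, go to p0
p0 | xzxx[x]xx_   read x → write z, move right, go to p2
p2 | xzxxz[x]x_   read x → write x, move left, go to p0
p0 | xzxx[z]xx_   read z → write x, move right, go to p0
p0 | xzxxx[x]x_   read x → write z, move right, go to p2
p2 | xzxxxz[x]_   read x → write x, move left, go to p0
p0 | xzxxx[z]x_   read z → write x, move right, go to p0
p0 | xzxxxx[x]_   read x → write z, move right, go to p2
p2 | xzxxxxz[_]
The non-blank tape span at halt is xzxxxxz.

xzxxxxz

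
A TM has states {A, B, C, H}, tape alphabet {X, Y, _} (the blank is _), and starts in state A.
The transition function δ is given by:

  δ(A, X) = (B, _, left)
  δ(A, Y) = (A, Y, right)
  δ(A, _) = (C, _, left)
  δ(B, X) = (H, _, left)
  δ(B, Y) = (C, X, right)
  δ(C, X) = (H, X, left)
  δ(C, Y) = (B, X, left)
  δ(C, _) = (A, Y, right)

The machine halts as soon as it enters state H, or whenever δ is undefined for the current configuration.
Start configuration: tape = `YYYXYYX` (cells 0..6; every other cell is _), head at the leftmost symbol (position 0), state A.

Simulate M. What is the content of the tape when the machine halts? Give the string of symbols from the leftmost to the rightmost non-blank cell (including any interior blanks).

state=A head=0 tape=[Y]YYXYYX_   (A,Y)→(A,Y,right)
state=A head=1 tape=Y[Y]YXYYX_   (A,Y)→(A,Y,right)
state=A head=2 tape=YY[Y]XYYX_   (A,Y)→(A,Y,right)
state=A head=3 tape=YYY[X]YYX_   (A,X)→(B,_,left)
state=B head=2 tape=YY[Y]_YYX_   (B,Y)→(C,X,right)
state=C head=3 tape=YYX[_]YYX_   (C,_)→(A,Y,right)
state=A head=4 tape=YYXY[Y]YX_   (A,Y)→(A,Y,right)
state=A head=5 tape=YYXYY[Y]X_   (A,Y)→(A,Y,right)
state=A head=6 tape=YYXYYY[X]_   (A,X)→(B,_,left)
state=B head=5 tape=YYXYY[Y]__   (B,Y)→(C,X,right)
state=C head=6 tape=YYXYYX[_]_   (C,_)→(A,Y,right)
state=A head=7 tape=YYXYYXY[_]   (A,_)→(C,_,left)
state=C head=6 tape=YYXYYX[Y]_   (C,Y)→(B,X,left)
state=B head=5 tape=YYXYY[X]X_   (B,X)→(H,_,left)
state=H head=4 tape=YYXY[Y]_X_
The non-blank tape span at halt is YYXYY_X.

YYXYY_X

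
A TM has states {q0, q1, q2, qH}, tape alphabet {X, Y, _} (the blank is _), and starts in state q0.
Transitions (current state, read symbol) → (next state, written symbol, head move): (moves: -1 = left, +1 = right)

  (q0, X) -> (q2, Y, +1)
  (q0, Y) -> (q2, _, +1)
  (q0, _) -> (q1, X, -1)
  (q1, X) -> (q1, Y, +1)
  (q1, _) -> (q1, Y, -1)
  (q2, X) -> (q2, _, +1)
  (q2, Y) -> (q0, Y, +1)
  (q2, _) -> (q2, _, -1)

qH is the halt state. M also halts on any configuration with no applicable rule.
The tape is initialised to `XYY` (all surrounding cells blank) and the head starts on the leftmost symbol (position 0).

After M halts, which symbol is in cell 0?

state=q0 head=0 tape=[X]YY_   (q0,X)→(q2,Y,+1)
state=q2 head=1 tape=Y[Y]Y_   (q2,Y)→(q0,Y,+1)
state=q0 head=2 tape=YY[Y]_   (q0,Y)→(q2,_,+1)
state=q2 head=3 tape=YY_[_]   (q2,_)→(q2,_,-1)
state=q2 head=2 tape=YY[_]_   (q2,_)→(q2,_,-1)
state=q2 head=1 tape=Y[Y]__   (q2,Y)→(q0,Y,+1)
state=q0 head=2 tape=YY[_]_   (q0,_)→(q1,X,-1)
state=q1 head=1 tape=Y[Y]X_
Cell 0 holds Y when M halts.

Y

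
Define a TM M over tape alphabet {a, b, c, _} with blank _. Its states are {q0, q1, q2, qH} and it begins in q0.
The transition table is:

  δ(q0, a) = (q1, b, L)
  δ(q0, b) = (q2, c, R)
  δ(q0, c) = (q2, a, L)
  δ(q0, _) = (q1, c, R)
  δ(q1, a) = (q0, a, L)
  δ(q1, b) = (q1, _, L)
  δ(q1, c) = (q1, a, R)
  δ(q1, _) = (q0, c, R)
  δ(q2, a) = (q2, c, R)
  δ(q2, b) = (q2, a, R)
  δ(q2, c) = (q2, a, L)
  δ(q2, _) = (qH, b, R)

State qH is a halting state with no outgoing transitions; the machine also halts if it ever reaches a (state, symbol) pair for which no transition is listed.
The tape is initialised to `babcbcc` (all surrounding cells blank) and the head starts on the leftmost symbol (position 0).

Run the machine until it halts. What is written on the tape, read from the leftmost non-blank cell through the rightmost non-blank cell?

state=q0 head=0 tape=_[b]abcbcc   (q0,b)→(q2,c,R)
state=q2 head=1 tape=_c[a]bcbcc   (q2,a)→(q2,c,R)
state=q2 head=2 tape=_cc[b]cbcc   (q2,b)→(q2,a,R)
state=q2 head=3 tape=_cca[c]bcc   (q2,c)→(q2,a,L)
state=q2 head=2 tape=_cc[a]abcc   (q2,a)→(q2,c,R)
state=q2 head=3 tape=_ccc[a]bcc   (q2,a)→(q2,c,R)
state=q2 head=4 tape=_cccc[b]cc   (q2,b)→(q2,a,R)
state=q2 head=5 tape=_cccca[c]c   (q2,c)→(q2,a,L)
state=q2 head=4 tape=_cccc[a]ac   (q2,a)→(q2,c,R)
state=q2 head=5 tape=_ccccc[a]c   (q2,a)→(q2,c,R)
state=q2 head=6 tape=_cccccc[c]   (q2,c)→(q2,a,L)
state=q2 head=5 tape=_ccccc[c]a   (q2,c)→(q2,a,L)
state=q2 head=4 tape=_cccc[c]aa   (q2,c)→(q2,a,L)
state=q2 head=3 tape=_ccc[c]aaa   (q2,c)→(q2,a,L)
state=q2 head=2 tape=_cc[c]aaaa   (q2,c)→(q2,a,L)
state=q2 head=1 tape=_c[c]aaaaa   (q2,c)→(q2,a,L)
state=q2 head=0 tape=_[c]aaaaaa   (q2,c)→(q2,a,L)
state=q2 head=-1 tape=[_]aaaaaaa   (q2,_)→(qH,b,R)
state=qH head=0 tape=b[a]aaaaaa
The non-blank tape span at halt is baaaaaaa.

baaaaaaa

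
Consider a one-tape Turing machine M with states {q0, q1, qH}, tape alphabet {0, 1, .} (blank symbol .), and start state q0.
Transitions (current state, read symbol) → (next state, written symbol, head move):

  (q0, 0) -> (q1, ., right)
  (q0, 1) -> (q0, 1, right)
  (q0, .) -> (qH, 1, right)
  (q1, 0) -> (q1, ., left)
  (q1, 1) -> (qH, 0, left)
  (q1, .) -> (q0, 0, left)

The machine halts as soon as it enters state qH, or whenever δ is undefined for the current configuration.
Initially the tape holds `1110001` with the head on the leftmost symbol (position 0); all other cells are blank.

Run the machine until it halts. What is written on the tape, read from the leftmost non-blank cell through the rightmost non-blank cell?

state=q0 head=0 tape=[1]110001   (q0,1)→(q0,1,right)
state=q0 head=1 tape=1[1]10001   (q0,1)→(q0,1,right)
state=q0 head=2 tape=11[1]0001   (q0,1)→(q0,1,right)
state=q0 head=3 tape=111[0]001   (q0,0)→(q1,.,right)
state=q1 head=4 tape=111.[0]01   (q1,0)→(q1,.,left)
state=q1 head=3 tape=111[.].01   (q1,.)→(q0,0,left)
state=q0 head=2 tape=11[1]0.01   (q0,1)→(q0,1,right)
state=q0 head=3 tape=111[0].01   (q0,0)→(q1,.,right)
state=q1 head=4 tape=111.[.]01   (q1,.)→(q0,0,left)
state=q0 head=3 tape=111[.]001   (q0,.)→(qH,1,right)
state=qH head=4 tape=1111[0]01
The non-blank tape span at halt is 1111001.

1111001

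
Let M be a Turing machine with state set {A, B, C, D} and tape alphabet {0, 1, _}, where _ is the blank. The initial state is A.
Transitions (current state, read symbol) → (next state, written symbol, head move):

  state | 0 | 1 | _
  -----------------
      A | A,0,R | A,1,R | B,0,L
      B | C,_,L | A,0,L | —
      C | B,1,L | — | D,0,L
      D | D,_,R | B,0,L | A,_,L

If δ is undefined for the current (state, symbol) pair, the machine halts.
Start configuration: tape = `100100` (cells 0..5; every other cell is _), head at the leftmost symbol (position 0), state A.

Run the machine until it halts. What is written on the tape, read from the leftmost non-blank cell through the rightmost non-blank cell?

state=A head=0 tape=__[1]00100__   (A,1)→(A,1,R)
state=A head=1 tape=__1[0]0100__   (A,0)→(A,0,R)
state=A head=2 tape=__10[0]100__   (A,0)→(A,0,R)
state=A head=3 tape=__100[1]00__   (A,1)→(A,1,R)
state=A head=4 tape=__1001[0]0__   (A,0)→(A,0,R)
state=A head=5 tape=__10010[0]__   (A,0)→(A,0,R)
state=A head=6 tape=__100100[_]_   (A,_)→(B,0,L)
state=B head=5 tape=__10010[0]0_   (B,0)→(C,_,L)
state=C head=4 tape=__1001[0]_0_   (C,0)→(B,1,L)
state=B head=3 tape=__100[1]1_0_   (B,1)→(A,0,L)
state=A head=2 tape=__10[0]01_0_   (A,0)→(A,0,R)
state=A head=3 tape=__100[0]1_0_   (A,0)→(A,0,R)
state=A head=4 tape=__1000[1]_0_   (A,1)→(A,1,R)
state=A head=5 tape=__10001[_]0_   (A,_)→(B,0,L)
state=B head=4 tape=__1000[1]00_   (B,1)→(A,0,L)
state=A head=3 tape=__100[0]000_   (A,0)→(A,0,R)
state=A head=4 tape=__1000[0]00_   (A,0)→(A,0,R)
state=A head=5 tape=__10000[0]0_   (A,0)→(A,0,R)
state=A head=6 tape=__100000[0]_   (A,0)→(A,0,R)
state=A head=7 tape=__1000000[_]   (A,_)→(B,0,L)
state=B head=6 tape=__100000[0]0   (B,0)→(C,_,L)
state=C head=5 tape=__10000[0]_0   (C,0)→(B,1,L)
state=B head=4 tape=__1000[0]1_0   (B,0)→(C,_,L)
state=C head=3 tape=__100[0]_1_0   (C,0)→(B,1,L)
state=B head=2 tape=__10[0]1_1_0   (B,0)→(C,_,L)
state=C head=1 tape=__1[0]_1_1_0   (C,0)→(B,1,L)
state=B head=0 tape=__[1]1_1_1_0   (B,1)→(A,0,L)
state=A head=-1 tape=_[_]01_1_1_0   (A,_)→(B,0,L)
state=B head=-2 tape=[_]001_1_1_0
The non-blank tape span at halt is 001_1_1_0.

001_1_1_0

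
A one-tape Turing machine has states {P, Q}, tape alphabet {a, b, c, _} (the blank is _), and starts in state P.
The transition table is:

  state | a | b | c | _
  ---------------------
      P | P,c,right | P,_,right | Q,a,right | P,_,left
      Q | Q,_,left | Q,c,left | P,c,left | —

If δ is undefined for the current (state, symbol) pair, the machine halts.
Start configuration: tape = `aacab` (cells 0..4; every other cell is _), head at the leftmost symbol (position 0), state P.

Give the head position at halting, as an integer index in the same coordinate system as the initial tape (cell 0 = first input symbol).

2

P | [a]acab   read a → write c, move right, go to P
P | c[a]cab   read a → write c, move right, go to P
P | cc[c]ab   read c → write a, move right, go to Q
Q | cca[a]b   read a → write _, move left, go to Q
Q | cc[a]_b   read a → write _, move left, go to Q
Q | c[c]__b   read c → write c, move left, go to P
P | [c]c__b   read c → write a, move right, go to Q
Q | a[c]__b   read c → write c, move left, go to P
P | [a]c__b   read a → write c, move right, go to P
P | c[c]__b   read c → write a, move right, go to Q
Q | ca[_]_b
At halt the head is at cell 2.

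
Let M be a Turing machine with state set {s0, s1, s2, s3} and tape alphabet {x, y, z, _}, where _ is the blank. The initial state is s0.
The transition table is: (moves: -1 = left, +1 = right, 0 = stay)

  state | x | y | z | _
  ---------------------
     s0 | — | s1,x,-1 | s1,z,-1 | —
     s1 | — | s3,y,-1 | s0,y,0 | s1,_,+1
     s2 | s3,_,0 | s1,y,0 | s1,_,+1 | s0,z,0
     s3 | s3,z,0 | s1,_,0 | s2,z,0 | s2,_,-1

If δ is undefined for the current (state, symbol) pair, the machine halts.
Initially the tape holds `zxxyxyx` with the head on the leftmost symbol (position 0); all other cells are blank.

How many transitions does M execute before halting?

s0 | _[z]xxyxyx   read z → write z, move -1, go to s1
s1 | [_]zxxyxyx   read _ → write _, move +1, go to s1
s1 | _[z]xxyxyx   read z → write y, move 0, go to s0
s0 | _[y]xxyxyx   read y → write x, move -1, go to s1
s1 | [_]xxxyxyx   read _ → write _, move +1, go to s1
s1 | _[x]xxyxyx
M halts after 5 transitions.

5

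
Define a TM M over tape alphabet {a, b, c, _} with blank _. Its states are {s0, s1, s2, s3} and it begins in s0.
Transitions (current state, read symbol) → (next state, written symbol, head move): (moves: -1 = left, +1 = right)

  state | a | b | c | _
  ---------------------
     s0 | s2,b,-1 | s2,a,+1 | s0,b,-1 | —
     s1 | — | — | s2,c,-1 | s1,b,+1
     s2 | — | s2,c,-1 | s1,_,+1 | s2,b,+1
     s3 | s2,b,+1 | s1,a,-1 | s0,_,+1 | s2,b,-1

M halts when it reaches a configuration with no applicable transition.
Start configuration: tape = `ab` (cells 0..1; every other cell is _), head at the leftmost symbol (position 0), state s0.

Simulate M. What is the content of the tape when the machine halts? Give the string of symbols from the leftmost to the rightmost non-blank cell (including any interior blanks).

bb_b

s0 | __[a]b   read a → write b, move -1, go to s2
s2 | _[_]bb   read _ → write b, move +1, go to s2
s2 | _b[b]b   read b → write c, move -1, go to s2
s2 | _[b]cb   read b → write c, move -1, go to s2
s2 | [_]ccb   read _ → write b, move +1, go to s2
s2 | b[c]cb   read c → write _, move +1, go to s1
s1 | b_[c]b   read c → write c, move -1, go to s2
s2 | b[_]cb   read _ → write b, move +1, go to s2
s2 | bb[c]b   read c → write _, move +1, go to s1
s1 | bb_[b]
The non-blank tape span at halt is bb_b.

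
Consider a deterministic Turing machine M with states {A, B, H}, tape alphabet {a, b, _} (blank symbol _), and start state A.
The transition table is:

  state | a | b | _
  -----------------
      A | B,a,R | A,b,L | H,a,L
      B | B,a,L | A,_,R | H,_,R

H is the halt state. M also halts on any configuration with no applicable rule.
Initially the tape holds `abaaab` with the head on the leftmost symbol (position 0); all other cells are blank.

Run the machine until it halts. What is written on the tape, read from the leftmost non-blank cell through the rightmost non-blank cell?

A | [a]baaab   read a → write a, move R, go to B
B | a[b]aaab   read b → write _, move R, go to A
A | a_[a]aab   read a → write a, move R, go to B
B | a_a[a]ab   read a → write a, move L, go to B
B | a_[a]aab   read a → write a, move L, go to B
B | a[_]aaab   read _ → write _, move R, go to H
H | a_[a]aab
The non-blank tape span at halt is a_aaab.

a_aaab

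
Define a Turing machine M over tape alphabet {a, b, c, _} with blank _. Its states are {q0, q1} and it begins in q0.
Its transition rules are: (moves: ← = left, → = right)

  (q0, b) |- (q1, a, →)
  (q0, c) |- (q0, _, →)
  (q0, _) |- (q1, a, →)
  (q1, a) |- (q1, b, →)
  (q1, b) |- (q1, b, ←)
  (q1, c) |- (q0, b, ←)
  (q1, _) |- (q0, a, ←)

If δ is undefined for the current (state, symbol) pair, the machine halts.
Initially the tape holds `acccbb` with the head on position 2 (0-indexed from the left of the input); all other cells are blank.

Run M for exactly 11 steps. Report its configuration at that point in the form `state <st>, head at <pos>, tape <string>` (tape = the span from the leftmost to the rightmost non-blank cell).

state q1, head at 3, tape acabbb

q0 | ac[c]cbb   read c → write _, move →, go to q0
q0 | ac_[c]bb   read c → write _, move →, go to q0
q0 | ac__[b]b   read b → write a, move →, go to q1
q1 | ac__a[b]   read b → write b, move ←, go to q1
q1 | ac__[a]b   read a → write b, move →, go to q1
q1 | ac__b[b]   read b → write b, move ←, go to q1
q1 | ac__[b]b   read b → write b, move ←, go to q1
q1 | ac_[_]bb   read _ → write a, move ←, go to q0
q0 | ac[_]abb   read _ → write a, move →, go to q1
q1 | aca[a]bb   read a → write b, move →, go to q1
q1 | acab[b]b   read b → write b, move ←, go to q1
q1 | aca[b]bb
After 11 steps: state q1, head at 3, tape acabbb.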